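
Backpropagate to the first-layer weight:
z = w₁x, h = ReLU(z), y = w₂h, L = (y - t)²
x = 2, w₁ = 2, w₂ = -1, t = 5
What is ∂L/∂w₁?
∂L/∂w₁ = 36

Forward pass:
z = w₁x = 2×2 = 4
h = ReLU(4) = 4
y = w₂h = -1×4 = -4

Backward pass:
∂L/∂y = 2(y - t) = 2(-4 - 5) = -18
∂y/∂h = w₂ = -1
∂h/∂z = 1 (ReLU derivative)
∂z/∂w₁ = x = 2

∂L/∂w₁ = -18 × -1 × 1 × 2 = 36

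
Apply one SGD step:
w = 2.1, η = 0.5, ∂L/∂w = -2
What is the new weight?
w_new = 3.1

w_new = w - η·∂L/∂w = 2.1 - 0.5×(-2) = 2.1 - (-1) = 3.1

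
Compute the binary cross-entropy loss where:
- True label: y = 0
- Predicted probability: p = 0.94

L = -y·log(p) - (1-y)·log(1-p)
L = 2.813

L = -0·log(0.94) - 1·log(0.06) = -log(0.06) = 2.813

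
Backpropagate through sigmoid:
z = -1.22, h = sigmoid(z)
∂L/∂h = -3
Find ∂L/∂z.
∂L/∂z = -0.5279

σ(-1.22) = 0.2279
σ'(-1.22) = σ(-1.22)(1 - σ(-1.22)) = 0.2279 × 0.7721 = 0.176
∂L/∂z = ∂L/∂h · σ'(z) = -3 × 0.176 = -0.5279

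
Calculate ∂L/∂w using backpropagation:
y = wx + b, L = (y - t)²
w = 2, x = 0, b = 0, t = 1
∂L/∂w = 0

y = wx + b = (2)(0) + 0 = 0
∂L/∂y = 2(y - t) = 2(0 - 1) = -2
∂y/∂w = x = 0
∂L/∂w = ∂L/∂y · ∂y/∂w = -2 × 0 = 0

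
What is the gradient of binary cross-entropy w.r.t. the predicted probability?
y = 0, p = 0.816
∂L/∂p = 5.435

∂L/∂p = -y/p + (1-y)/(1-p) = 0 + 1/0.184 = 5.435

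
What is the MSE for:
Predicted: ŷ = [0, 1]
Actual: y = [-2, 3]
MSE = 4

MSE = (1/2)((0--2)² + (1-3)²) = (1/2)(4 + 4) = 4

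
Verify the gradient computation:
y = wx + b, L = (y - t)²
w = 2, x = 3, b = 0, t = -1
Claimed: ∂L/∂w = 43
Incorrect

y = (2)(3) + 0 = 6
∂L/∂y = 2(y - t) = 2(6 - -1) = 14
∂y/∂w = x = 3
∂L/∂w = 14 × 3 = 42

Claimed value: 43
Incorrect: The correct gradient is 42.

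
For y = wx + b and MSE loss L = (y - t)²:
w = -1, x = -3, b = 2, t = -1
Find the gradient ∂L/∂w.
∂L/∂w = -36

y = wx + b = (-1)(-3) + 2 = 5
∂L/∂y = 2(y - t) = 2(5 - -1) = 12
∂y/∂w = x = -3
∂L/∂w = ∂L/∂y · ∂y/∂w = 12 × -3 = -36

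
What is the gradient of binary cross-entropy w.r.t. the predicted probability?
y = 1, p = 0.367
∂L/∂p = -2.725

∂L/∂p = -y/p + (1-y)/(1-p) = -1/0.367 + 0 = -2.725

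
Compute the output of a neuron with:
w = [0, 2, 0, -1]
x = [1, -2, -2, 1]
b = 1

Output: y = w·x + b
y = -4

y = (0)(1) + (2)(-2) + (0)(-2) + (-1)(1) + 1 = -4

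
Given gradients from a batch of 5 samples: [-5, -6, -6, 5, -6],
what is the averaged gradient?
Average gradient = -3.6

Average = (1/5)(-5 + -6 + -6 + 5 + -6) = -18/5 = -3.6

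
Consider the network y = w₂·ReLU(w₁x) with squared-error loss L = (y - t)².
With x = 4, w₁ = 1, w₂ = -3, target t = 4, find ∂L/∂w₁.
∂L/∂w₁ = 384

Forward pass:
z = w₁x = 1×4 = 4
h = ReLU(4) = 4
y = w₂h = -3×4 = -12

Backward pass:
∂L/∂y = 2(y - t) = 2(-12 - 4) = -32
∂y/∂h = w₂ = -3
∂h/∂z = 1 (ReLU derivative)
∂z/∂w₁ = x = 4

∂L/∂w₁ = -32 × -3 × 1 × 4 = 384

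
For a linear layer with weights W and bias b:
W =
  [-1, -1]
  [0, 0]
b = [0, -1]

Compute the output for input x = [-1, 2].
y = [-1, -1]

Wx = [-1×-1 + -1×2, 0×-1 + 0×2]
   = [-1, 0]
y = Wx + b = [-1 + 0, 0 + -1] = [-1, -1]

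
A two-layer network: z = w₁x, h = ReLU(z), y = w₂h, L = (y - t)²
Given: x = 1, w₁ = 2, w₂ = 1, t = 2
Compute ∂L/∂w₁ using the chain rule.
∂L/∂w₁ = 0

Forward pass:
z = w₁x = 2×1 = 2
h = ReLU(2) = 2
y = w₂h = 1×2 = 2

Backward pass:
∂L/∂y = 2(y - t) = 2(2 - 2) = 0
∂y/∂h = w₂ = 1
∂h/∂z = 1 (ReLU derivative)
∂z/∂w₁ = x = 1

∂L/∂w₁ = 0 × 1 × 1 × 1 = 0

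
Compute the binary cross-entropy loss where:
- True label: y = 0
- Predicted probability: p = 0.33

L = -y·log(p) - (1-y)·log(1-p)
L = 0.4005

L = -0·log(0.33) - 1·log(0.67) = -log(0.67) = 0.4005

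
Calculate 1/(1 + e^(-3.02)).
0.9535

sigmoid(3.02) = 1/(1 + e^(-3.02)) = 1/(1 + 0.0488) = 0.9535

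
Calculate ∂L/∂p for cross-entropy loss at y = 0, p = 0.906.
∂L/∂p = 10.64

∂L/∂p = -y/p + (1-y)/(1-p) = 0 + 1/0.094 = 10.64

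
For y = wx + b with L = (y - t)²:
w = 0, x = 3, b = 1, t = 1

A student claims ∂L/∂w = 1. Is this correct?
Incorrect

y = (0)(3) + 1 = 1
∂L/∂y = 2(y - t) = 2(1 - 1) = 0
∂y/∂w = x = 3
∂L/∂w = 0 × 3 = 0

Claimed value: 1
Incorrect: The correct gradient is 0.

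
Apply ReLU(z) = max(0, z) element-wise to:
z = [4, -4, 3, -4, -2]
h = [4, 0, 3, 0, 0]

ReLU applied element-wise: max(0,4)=4, max(0,-4)=0, max(0,3)=3, max(0,-4)=0, max(0,-2)=0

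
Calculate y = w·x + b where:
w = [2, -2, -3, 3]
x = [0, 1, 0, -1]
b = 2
y = -3

y = (2)(0) + (-2)(1) + (-3)(0) + (3)(-1) + 2 = -3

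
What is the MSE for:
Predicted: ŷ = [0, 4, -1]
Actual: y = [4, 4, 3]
MSE = 10.67

MSE = (1/3)((0-4)² + (4-4)² + (-1-3)²) = (1/3)(16 + 0 + 16) = 10.67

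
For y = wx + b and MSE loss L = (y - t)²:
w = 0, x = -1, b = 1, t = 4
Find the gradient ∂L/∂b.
∂L/∂b = -6

y = wx + b = (0)(-1) + 1 = 1
∂L/∂y = 2(y - t) = 2(1 - 4) = -6
∂y/∂b = 1
∂L/∂b = ∂L/∂y · ∂y/∂b = -6 × 1 = -6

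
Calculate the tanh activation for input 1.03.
0.7739

tanh(1.03) = (e^(1.03) - e^(-1.03))/(e^(1.03) + e^(-1.03)) = 0.7739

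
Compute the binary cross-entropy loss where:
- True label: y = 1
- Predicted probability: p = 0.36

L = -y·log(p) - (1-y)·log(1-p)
L = 1.022

L = -1·log(0.36) - 0·log(0.64) = -log(0.36) = 1.022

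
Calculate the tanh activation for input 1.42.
0.8896

tanh(1.42) = (e^(1.42) - e^(-1.42))/(e^(1.42) + e^(-1.42)) = 0.8896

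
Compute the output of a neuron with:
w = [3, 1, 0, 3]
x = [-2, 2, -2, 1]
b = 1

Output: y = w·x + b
y = 0

y = (3)(-2) + (1)(2) + (0)(-2) + (3)(1) + 1 = 0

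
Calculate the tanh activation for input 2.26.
0.9785

tanh(2.26) = (e^(2.26) - e^(-2.26))/(e^(2.26) + e^(-2.26)) = 0.9785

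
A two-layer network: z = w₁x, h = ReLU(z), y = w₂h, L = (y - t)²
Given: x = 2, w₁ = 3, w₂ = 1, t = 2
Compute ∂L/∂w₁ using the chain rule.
∂L/∂w₁ = 16

Forward pass:
z = w₁x = 3×2 = 6
h = ReLU(6) = 6
y = w₂h = 1×6 = 6

Backward pass:
∂L/∂y = 2(y - t) = 2(6 - 2) = 8
∂y/∂h = w₂ = 1
∂h/∂z = 1 (ReLU derivative)
∂z/∂w₁ = x = 2

∂L/∂w₁ = 8 × 1 × 1 × 2 = 16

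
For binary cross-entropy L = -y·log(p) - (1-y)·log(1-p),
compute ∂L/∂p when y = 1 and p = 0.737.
∂L/∂p = -1.357

∂L/∂p = -y/p + (1-y)/(1-p) = -1/0.737 + 0 = -1.357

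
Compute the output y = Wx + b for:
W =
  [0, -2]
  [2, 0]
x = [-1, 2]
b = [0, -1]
y = [-4, -3]

Wx = [0×-1 + -2×2, 2×-1 + 0×2]
   = [-4, -2]
y = Wx + b = [-4 + 0, -2 + -1] = [-4, -3]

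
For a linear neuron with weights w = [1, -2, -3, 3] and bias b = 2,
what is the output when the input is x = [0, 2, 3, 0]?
y = -11

y = (1)(0) + (-2)(2) + (-3)(3) + (3)(0) + 2 = -11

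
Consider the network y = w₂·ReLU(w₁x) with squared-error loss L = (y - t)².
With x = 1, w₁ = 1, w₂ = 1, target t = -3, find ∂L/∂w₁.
∂L/∂w₁ = 8

Forward pass:
z = w₁x = 1×1 = 1
h = ReLU(1) = 1
y = w₂h = 1×1 = 1

Backward pass:
∂L/∂y = 2(y - t) = 2(1 - -3) = 8
∂y/∂h = w₂ = 1
∂h/∂z = 1 (ReLU derivative)
∂z/∂w₁ = x = 1

∂L/∂w₁ = 8 × 1 × 1 × 1 = 8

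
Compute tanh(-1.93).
-0.9587

tanh(-1.93) = (e^(-1.93) - e^(1.93))/(e^(-1.93) + e^(1.93)) = -0.9587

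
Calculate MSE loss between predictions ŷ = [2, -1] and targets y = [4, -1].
MSE = 2

MSE = (1/2)((2-4)² + (-1--1)²) = (1/2)(4 + 0) = 2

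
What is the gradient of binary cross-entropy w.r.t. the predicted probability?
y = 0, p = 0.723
∂L/∂p = 3.61

∂L/∂p = -y/p + (1-y)/(1-p) = 0 + 1/0.277 = 3.61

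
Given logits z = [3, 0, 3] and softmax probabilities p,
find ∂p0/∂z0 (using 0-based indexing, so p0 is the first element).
∂p0/∂z0 = 0.2499

p = softmax(z) = [0.4879, 0.02429, 0.4879]
p0 = 0.4879

∂p0/∂z0 = p0(1 - p0) = 0.4879 × (1 - 0.4879) = 0.2499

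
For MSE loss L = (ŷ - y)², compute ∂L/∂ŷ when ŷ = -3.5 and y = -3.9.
∂L/∂ŷ = 0.8

∂L/∂ŷ = 2(ŷ - y) = 2(-3.5 - -3.9) = 2(0.4) = 0.8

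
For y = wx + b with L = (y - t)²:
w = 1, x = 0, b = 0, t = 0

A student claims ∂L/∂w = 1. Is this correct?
Incorrect

y = (1)(0) + 0 = 0
∂L/∂y = 2(y - t) = 2(0 - 0) = 0
∂y/∂w = x = 0
∂L/∂w = 0 × 0 = 0

Claimed value: 1
Incorrect: The correct gradient is 0.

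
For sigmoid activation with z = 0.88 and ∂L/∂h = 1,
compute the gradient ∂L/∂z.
∂L/∂z = 0.2072

σ(0.88) = 0.7068
σ'(0.88) = σ(0.88)(1 - σ(0.88)) = 0.7068 × 0.2932 = 0.2072
∂L/∂z = ∂L/∂h · σ'(z) = 1 × 0.2072 = 0.2072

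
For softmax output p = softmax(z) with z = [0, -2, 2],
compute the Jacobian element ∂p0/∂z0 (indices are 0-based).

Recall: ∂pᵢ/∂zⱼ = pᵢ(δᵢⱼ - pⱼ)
∂p0/∂z0 = 0.1035

p = softmax(z) = [0.1173, 0.01588, 0.8668]
p0 = 0.1173

∂p0/∂z0 = p0(1 - p0) = 0.1173 × (1 - 0.1173) = 0.1035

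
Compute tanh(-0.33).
-0.3185

tanh(-0.33) = (e^(-0.33) - e^(0.33))/(e^(-0.33) + e^(0.33)) = -0.3185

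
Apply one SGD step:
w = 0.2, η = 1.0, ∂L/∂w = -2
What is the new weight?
w_new = 2.2

w_new = w - η·∂L/∂w = 0.2 - 1.0×(-2) = 0.2 - (-2) = 2.2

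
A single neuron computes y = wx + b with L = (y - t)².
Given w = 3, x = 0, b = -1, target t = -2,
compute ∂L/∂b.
∂L/∂b = 2

y = wx + b = (3)(0) + -1 = -1
∂L/∂y = 2(y - t) = 2(-1 - -2) = 2
∂y/∂b = 1
∂L/∂b = ∂L/∂y · ∂y/∂b = 2 × 1 = 2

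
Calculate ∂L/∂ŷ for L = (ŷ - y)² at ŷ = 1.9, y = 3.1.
∂L/∂ŷ = -2.4

∂L/∂ŷ = 2(ŷ - y) = 2(1.9 - 3.1) = 2(-1.2) = -2.4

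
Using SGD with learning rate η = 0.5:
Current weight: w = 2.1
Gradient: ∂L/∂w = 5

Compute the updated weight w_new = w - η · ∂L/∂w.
w_new = -0.4

w_new = w - η·∂L/∂w = 2.1 - 0.5×(5) = 2.1 - (2.5) = -0.4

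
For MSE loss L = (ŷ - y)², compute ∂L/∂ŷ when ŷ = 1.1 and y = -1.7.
∂L/∂ŷ = 5.6

∂L/∂ŷ = 2(ŷ - y) = 2(1.1 - -1.7) = 2(2.8) = 5.6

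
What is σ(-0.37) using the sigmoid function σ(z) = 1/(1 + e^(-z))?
0.4085

sigmoid(-0.37) = 1/(1 + e^(0.37)) = 1/(1 + 1.448) = 0.4085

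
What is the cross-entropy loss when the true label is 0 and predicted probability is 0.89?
L = 2.207

L = -0·log(0.89) - 1·log(0.11) = -log(0.11) = 2.207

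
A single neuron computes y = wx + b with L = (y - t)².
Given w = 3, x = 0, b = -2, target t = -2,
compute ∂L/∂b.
∂L/∂b = 0

y = wx + b = (3)(0) + -2 = -2
∂L/∂y = 2(y - t) = 2(-2 - -2) = 0
∂y/∂b = 1
∂L/∂b = ∂L/∂y · ∂y/∂b = 0 × 1 = 0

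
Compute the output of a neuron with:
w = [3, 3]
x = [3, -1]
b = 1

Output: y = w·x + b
y = 7

y = (3)(3) + (3)(-1) + 1 = 7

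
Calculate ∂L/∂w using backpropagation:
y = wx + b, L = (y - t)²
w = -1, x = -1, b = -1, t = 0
∂L/∂w = 0

y = wx + b = (-1)(-1) + -1 = 0
∂L/∂y = 2(y - t) = 2(0 - 0) = 0
∂y/∂w = x = -1
∂L/∂w = ∂L/∂y · ∂y/∂w = 0 × -1 = 0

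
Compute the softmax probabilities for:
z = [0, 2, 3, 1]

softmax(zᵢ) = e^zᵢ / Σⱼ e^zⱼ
p = [0.0321, 0.2369, 0.6439, 0.0871]

exp(z) = [1, 7.389, 20.09, 2.718]
Sum = 31.19
p = [0.0321, 0.2369, 0.6439, 0.0871]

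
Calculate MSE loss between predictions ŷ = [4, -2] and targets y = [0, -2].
MSE = 8

MSE = (1/2)((4-0)² + (-2--2)²) = (1/2)(16 + 0) = 8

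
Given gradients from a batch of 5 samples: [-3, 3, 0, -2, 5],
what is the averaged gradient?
Average gradient = 0.6

Average = (1/5)(-3 + 3 + 0 + -2 + 5) = 3/5 = 0.6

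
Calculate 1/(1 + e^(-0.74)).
0.677

sigmoid(0.74) = 1/(1 + e^(-0.74)) = 1/(1 + 0.4771) = 0.677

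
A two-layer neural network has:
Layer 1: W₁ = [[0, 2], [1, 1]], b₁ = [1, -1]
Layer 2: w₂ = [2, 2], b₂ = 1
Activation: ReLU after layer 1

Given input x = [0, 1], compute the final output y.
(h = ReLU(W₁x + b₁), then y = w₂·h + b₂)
y = 7

Layer 1 pre-activation: z₁ = [3, 0]
After ReLU: h = [3, 0]
Layer 2 output: y = 2×3 + 2×0 + 1 = 7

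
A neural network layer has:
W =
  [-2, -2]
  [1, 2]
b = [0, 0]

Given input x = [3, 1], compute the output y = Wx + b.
y = [-8, 5]

Wx = [-2×3 + -2×1, 1×3 + 2×1]
   = [-8, 5]
y = Wx + b = [-8 + 0, 5 + 0] = [-8, 5]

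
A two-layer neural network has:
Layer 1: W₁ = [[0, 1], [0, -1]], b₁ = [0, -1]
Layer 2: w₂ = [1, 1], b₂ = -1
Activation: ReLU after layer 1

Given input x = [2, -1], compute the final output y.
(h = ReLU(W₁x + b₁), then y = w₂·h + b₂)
y = -1

Layer 1 pre-activation: z₁ = [-1, 0]
After ReLU: h = [0, 0]
Layer 2 output: y = 1×0 + 1×0 + -1 = -1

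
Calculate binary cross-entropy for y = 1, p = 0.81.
L = 0.2107

L = -1·log(0.81) - 0·log(0.19) = -log(0.81) = 0.2107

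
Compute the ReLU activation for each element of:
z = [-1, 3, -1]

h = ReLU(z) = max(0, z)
h = [0, 3, 0]

ReLU applied element-wise: max(0,-1)=0, max(0,3)=3, max(0,-1)=0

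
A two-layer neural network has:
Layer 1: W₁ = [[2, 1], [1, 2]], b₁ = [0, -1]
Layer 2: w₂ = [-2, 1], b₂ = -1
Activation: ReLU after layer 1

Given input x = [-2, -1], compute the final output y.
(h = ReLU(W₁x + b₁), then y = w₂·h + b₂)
y = -1

Layer 1 pre-activation: z₁ = [-5, -5]
After ReLU: h = [0, 0]
Layer 2 output: y = -2×0 + 1×0 + -1 = -1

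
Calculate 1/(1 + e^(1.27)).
0.2193

sigmoid(-1.27) = 1/(1 + e^(1.27)) = 1/(1 + 3.561) = 0.2193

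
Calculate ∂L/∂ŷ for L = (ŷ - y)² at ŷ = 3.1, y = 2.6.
∂L/∂ŷ = 1.0

∂L/∂ŷ = 2(ŷ - y) = 2(3.1 - 2.6) = 2(0.5) = 1.0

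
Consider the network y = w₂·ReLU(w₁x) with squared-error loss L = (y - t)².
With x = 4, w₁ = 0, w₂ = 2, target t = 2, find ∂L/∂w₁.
∂L/∂w₁ = 0

Forward pass:
z = w₁x = 0×4 = 0
h = ReLU(0) = 0
y = w₂h = 2×0 = 0

Backward pass:
∂L/∂y = 2(y - t) = 2(0 - 2) = -4
∂y/∂h = w₂ = 2
∂h/∂z = 0 (ReLU derivative)
∂z/∂w₁ = x = 4

∂L/∂w₁ = -4 × 2 × 0 × 4 = 0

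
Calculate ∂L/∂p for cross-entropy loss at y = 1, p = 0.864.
∂L/∂p = -1.157

∂L/∂p = -y/p + (1-y)/(1-p) = -1/0.864 + 0 = -1.157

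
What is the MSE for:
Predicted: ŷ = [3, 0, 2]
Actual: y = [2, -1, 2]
MSE = 0.6667

MSE = (1/3)((3-2)² + (0--1)² + (2-2)²) = (1/3)(1 + 1 + 0) = 0.6667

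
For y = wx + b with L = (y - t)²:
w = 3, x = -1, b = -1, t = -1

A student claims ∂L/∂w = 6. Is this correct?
Correct

y = (3)(-1) + -1 = -4
∂L/∂y = 2(y - t) = 2(-4 - -1) = -6
∂y/∂w = x = -1
∂L/∂w = -6 × -1 = 6

Claimed value: 6
Correct: The correct gradient is 6.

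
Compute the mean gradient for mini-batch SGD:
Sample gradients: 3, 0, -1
Average gradient = 0.6667

Average = (1/3)(3 + 0 + -1) = 2/3 = 0.6667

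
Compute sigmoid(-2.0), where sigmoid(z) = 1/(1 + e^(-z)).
0.1192

sigmoid(-2.0) = 1/(1 + e^(2.0)) = 1/(1 + 7.389) = 0.1192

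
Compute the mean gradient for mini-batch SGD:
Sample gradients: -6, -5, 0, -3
Average gradient = -3.5

Average = (1/4)(-6 + -5 + 0 + -3) = -14/4 = -3.5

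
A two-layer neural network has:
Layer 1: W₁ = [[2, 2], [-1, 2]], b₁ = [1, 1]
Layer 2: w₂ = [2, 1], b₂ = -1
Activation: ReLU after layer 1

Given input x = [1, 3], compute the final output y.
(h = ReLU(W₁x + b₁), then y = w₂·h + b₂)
y = 23

Layer 1 pre-activation: z₁ = [9, 6]
After ReLU: h = [9, 6]
Layer 2 output: y = 2×9 + 1×6 + -1 = 23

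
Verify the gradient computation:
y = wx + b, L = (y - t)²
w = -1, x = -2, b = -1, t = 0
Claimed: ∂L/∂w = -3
Incorrect

y = (-1)(-2) + -1 = 1
∂L/∂y = 2(y - t) = 2(1 - 0) = 2
∂y/∂w = x = -2
∂L/∂w = 2 × -2 = -4

Claimed value: -3
Incorrect: The correct gradient is -4.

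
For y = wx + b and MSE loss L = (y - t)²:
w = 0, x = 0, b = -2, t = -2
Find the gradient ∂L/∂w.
∂L/∂w = 0

y = wx + b = (0)(0) + -2 = -2
∂L/∂y = 2(y - t) = 2(-2 - -2) = 0
∂y/∂w = x = 0
∂L/∂w = ∂L/∂y · ∂y/∂w = 0 × 0 = 0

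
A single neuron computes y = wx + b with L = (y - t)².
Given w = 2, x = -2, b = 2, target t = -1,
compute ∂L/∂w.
∂L/∂w = 4

y = wx + b = (2)(-2) + 2 = -2
∂L/∂y = 2(y - t) = 2(-2 - -1) = -2
∂y/∂w = x = -2
∂L/∂w = ∂L/∂y · ∂y/∂w = -2 × -2 = 4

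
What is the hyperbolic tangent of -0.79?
-0.6584

tanh(-0.79) = (e^(-0.79) - e^(0.79))/(e^(-0.79) + e^(0.79)) = -0.6584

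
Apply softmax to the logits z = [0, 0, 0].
p = [0.3333, 0.3333, 0.3333]

exp(z) = [1, 1, 1]
Sum = 3
p = [0.3333, 0.3333, 0.3333]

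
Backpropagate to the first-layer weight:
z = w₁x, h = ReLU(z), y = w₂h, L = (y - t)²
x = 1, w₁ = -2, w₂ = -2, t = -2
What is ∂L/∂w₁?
∂L/∂w₁ = 0

Forward pass:
z = w₁x = -2×1 = -2
h = ReLU(-2) = 0
y = w₂h = -2×0 = 0

Backward pass:
∂L/∂y = 2(y - t) = 2(0 - -2) = 4
∂y/∂h = w₂ = -2
∂h/∂z = 0 (ReLU derivative)
∂z/∂w₁ = x = 1

∂L/∂w₁ = 4 × -2 × 0 × 1 = 0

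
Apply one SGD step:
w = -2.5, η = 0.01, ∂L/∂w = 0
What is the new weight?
w_new = -2.5

w_new = w - η·∂L/∂w = -2.5 - 0.01×(0) = -2.5 - (0) = -2.5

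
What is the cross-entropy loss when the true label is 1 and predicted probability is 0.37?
L = 0.9943

L = -1·log(0.37) - 0·log(0.63) = -log(0.37) = 0.9943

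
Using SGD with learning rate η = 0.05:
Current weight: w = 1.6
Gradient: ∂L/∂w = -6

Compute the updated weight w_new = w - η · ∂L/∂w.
w_new = 1.9

w_new = w - η·∂L/∂w = 1.6 - 0.05×(-6) = 1.6 - (-0.3) = 1.9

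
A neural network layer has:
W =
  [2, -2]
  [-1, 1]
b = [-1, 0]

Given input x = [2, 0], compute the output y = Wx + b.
y = [3, -2]

Wx = [2×2 + -2×0, -1×2 + 1×0]
   = [4, -2]
y = Wx + b = [4 + -1, -2 + 0] = [3, -2]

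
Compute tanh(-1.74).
-0.9402

tanh(-1.74) = (e^(-1.74) - e^(1.74))/(e^(-1.74) + e^(1.74)) = -0.9402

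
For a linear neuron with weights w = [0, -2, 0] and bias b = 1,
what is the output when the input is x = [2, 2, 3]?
y = -3

y = (0)(2) + (-2)(2) + (0)(3) + 1 = -3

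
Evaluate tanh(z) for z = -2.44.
-0.9849

tanh(-2.44) = (e^(-2.44) - e^(2.44))/(e^(-2.44) + e^(2.44)) = -0.9849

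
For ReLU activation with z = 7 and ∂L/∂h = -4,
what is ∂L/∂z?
∂L/∂z = -4

h = ReLU(7) = 7
Since z > 0: ∂h/∂z = 1
∂L/∂z = ∂L/∂h · ∂h/∂z = -4 × 1 = -4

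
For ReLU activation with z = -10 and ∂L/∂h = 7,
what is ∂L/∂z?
∂L/∂z = 0

h = ReLU(-10) = 0
Since z < 0: ∂h/∂z = 0
∂L/∂z = ∂L/∂h · ∂h/∂z = 7 × 0 = 0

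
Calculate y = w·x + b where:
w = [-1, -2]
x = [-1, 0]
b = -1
y = 0

y = (-1)(-1) + (-2)(0) + -1 = 0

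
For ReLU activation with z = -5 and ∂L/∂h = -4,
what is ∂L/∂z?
∂L/∂z = 0

h = ReLU(-5) = 0
Since z < 0: ∂h/∂z = 0
∂L/∂z = ∂L/∂h · ∂h/∂z = -4 × 0 = 0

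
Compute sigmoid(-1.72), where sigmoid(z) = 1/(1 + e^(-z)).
0.1519

sigmoid(-1.72) = 1/(1 + e^(1.72)) = 1/(1 + 5.585) = 0.1519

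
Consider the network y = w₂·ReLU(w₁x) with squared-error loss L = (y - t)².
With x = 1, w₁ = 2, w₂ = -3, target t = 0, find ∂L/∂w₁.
∂L/∂w₁ = 36

Forward pass:
z = w₁x = 2×1 = 2
h = ReLU(2) = 2
y = w₂h = -3×2 = -6

Backward pass:
∂L/∂y = 2(y - t) = 2(-6 - 0) = -12
∂y/∂h = w₂ = -3
∂h/∂z = 1 (ReLU derivative)
∂z/∂w₁ = x = 1

∂L/∂w₁ = -12 × -3 × 1 × 1 = 36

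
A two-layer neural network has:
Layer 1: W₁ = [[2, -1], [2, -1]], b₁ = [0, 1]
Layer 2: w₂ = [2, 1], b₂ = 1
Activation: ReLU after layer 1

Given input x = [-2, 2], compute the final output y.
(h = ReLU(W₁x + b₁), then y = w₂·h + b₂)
y = 1

Layer 1 pre-activation: z₁ = [-6, -5]
After ReLU: h = [0, 0]
Layer 2 output: y = 2×0 + 1×0 + 1 = 1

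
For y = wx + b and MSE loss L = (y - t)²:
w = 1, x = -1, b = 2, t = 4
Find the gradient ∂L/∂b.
∂L/∂b = -6

y = wx + b = (1)(-1) + 2 = 1
∂L/∂y = 2(y - t) = 2(1 - 4) = -6
∂y/∂b = 1
∂L/∂b = ∂L/∂y · ∂y/∂b = -6 × 1 = -6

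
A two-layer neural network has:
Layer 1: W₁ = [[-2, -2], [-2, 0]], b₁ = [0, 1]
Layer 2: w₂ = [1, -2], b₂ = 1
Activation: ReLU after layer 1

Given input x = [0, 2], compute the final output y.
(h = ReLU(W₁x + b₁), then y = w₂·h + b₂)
y = -1

Layer 1 pre-activation: z₁ = [-4, 1]
After ReLU: h = [0, 1]
Layer 2 output: y = 1×0 + -2×1 + 1 = -1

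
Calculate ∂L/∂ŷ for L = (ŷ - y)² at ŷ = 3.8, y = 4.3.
∂L/∂ŷ = -1.0

∂L/∂ŷ = 2(ŷ - y) = 2(3.8 - 4.3) = 2(-0.5) = -1.0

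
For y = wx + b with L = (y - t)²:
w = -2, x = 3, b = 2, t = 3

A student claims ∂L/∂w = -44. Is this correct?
Incorrect

y = (-2)(3) + 2 = -4
∂L/∂y = 2(y - t) = 2(-4 - 3) = -14
∂y/∂w = x = 3
∂L/∂w = -14 × 3 = -42

Claimed value: -44
Incorrect: The correct gradient is -42.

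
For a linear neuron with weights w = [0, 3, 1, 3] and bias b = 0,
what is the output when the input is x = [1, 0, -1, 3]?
y = 8

y = (0)(1) + (3)(0) + (1)(-1) + (3)(3) + 0 = 8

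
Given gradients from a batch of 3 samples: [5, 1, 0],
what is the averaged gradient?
Average gradient = 2

Average = (1/3)(5 + 1 + 0) = 6/3 = 2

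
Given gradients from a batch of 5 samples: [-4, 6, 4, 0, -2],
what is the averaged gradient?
Average gradient = 0.8

Average = (1/5)(-4 + 6 + 4 + 0 + -2) = 4/5 = 0.8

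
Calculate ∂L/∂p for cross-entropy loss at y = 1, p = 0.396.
∂L/∂p = -2.525

∂L/∂p = -y/p + (1-y)/(1-p) = -1/0.396 + 0 = -2.525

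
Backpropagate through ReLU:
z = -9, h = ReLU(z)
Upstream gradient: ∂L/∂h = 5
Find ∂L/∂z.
∂L/∂z = 0

h = ReLU(-9) = 0
Since z < 0: ∂h/∂z = 0
∂L/∂z = ∂L/∂h · ∂h/∂z = 5 × 0 = 0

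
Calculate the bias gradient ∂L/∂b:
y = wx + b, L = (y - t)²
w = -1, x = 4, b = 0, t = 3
∂L/∂b = -14

y = wx + b = (-1)(4) + 0 = -4
∂L/∂y = 2(y - t) = 2(-4 - 3) = -14
∂y/∂b = 1
∂L/∂b = ∂L/∂y · ∂y/∂b = -14 × 1 = -14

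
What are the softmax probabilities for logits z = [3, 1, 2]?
p = [0.6652, 0.09, 0.2447]

exp(z) = [20.09, 2.718, 7.389]
Sum = 30.19
p = [0.6652, 0.09, 0.2447]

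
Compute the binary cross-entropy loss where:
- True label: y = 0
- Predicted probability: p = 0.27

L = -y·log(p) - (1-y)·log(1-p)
L = 0.3147

L = -0·log(0.27) - 1·log(0.73) = -log(0.73) = 0.3147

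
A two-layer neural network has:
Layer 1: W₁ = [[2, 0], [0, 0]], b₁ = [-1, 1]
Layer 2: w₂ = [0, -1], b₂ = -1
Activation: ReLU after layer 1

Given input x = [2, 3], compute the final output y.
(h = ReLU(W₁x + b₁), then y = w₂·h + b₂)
y = -2

Layer 1 pre-activation: z₁ = [3, 1]
After ReLU: h = [3, 1]
Layer 2 output: y = 0×3 + -1×1 + -1 = -2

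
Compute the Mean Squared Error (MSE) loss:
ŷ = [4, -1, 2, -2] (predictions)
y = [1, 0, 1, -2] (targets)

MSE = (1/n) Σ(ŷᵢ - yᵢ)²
MSE = 2.75

MSE = (1/4)((4-1)² + (-1-0)² + (2-1)² + (-2--2)²) = (1/4)(9 + 1 + 1 + 0) = 2.75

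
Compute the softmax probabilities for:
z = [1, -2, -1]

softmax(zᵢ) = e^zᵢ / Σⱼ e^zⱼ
p = [0.8438, 0.042, 0.1142]

exp(z) = [2.718, 0.1353, 0.3679]
Sum = 3.221
p = [0.8438, 0.042, 0.1142]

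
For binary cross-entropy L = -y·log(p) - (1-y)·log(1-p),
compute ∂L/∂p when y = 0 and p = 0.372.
∂L/∂p = 1.592

∂L/∂p = -y/p + (1-y)/(1-p) = 0 + 1/0.628 = 1.592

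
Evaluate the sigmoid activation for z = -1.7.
0.1545

sigmoid(-1.7) = 1/(1 + e^(1.7)) = 1/(1 + 5.474) = 0.1545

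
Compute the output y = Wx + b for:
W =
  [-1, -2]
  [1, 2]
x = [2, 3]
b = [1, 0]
y = [-7, 8]

Wx = [-1×2 + -2×3, 1×2 + 2×3]
   = [-8, 8]
y = Wx + b = [-8 + 1, 8 + 0] = [-7, 8]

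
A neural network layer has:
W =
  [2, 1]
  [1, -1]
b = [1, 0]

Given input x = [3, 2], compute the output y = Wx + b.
y = [9, 1]

Wx = [2×3 + 1×2, 1×3 + -1×2]
   = [8, 1]
y = Wx + b = [8 + 1, 1 + 0] = [9, 1]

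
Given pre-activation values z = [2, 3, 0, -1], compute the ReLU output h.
h = [2, 3, 0, 0]

ReLU applied element-wise: max(0,2)=2, max(0,3)=3, max(0,0)=0, max(0,-1)=0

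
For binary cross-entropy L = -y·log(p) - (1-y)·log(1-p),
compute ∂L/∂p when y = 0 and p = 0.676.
∂L/∂p = 3.086

∂L/∂p = -y/p + (1-y)/(1-p) = 0 + 1/0.324 = 3.086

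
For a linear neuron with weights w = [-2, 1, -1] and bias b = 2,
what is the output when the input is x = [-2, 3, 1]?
y = 8

y = (-2)(-2) + (1)(3) + (-1)(1) + 2 = 8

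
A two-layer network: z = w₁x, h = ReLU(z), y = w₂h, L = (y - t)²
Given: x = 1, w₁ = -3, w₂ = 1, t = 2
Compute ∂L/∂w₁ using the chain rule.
∂L/∂w₁ = 0

Forward pass:
z = w₁x = -3×1 = -3
h = ReLU(-3) = 0
y = w₂h = 1×0 = 0

Backward pass:
∂L/∂y = 2(y - t) = 2(0 - 2) = -4
∂y/∂h = w₂ = 1
∂h/∂z = 0 (ReLU derivative)
∂z/∂w₁ = x = 1

∂L/∂w₁ = -4 × 1 × 0 × 1 = 0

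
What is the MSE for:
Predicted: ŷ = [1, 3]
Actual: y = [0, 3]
MSE = 0.5

MSE = (1/2)((1-0)² + (3-3)²) = (1/2)(1 + 0) = 0.5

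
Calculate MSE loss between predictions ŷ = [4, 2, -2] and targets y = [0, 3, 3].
MSE = 14

MSE = (1/3)((4-0)² + (2-3)² + (-2-3)²) = (1/3)(16 + 1 + 25) = 14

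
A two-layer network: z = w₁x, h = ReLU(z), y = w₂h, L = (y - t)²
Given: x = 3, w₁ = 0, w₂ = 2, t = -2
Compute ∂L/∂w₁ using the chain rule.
∂L/∂w₁ = 0

Forward pass:
z = w₁x = 0×3 = 0
h = ReLU(0) = 0
y = w₂h = 2×0 = 0

Backward pass:
∂L/∂y = 2(y - t) = 2(0 - -2) = 4
∂y/∂h = w₂ = 2
∂h/∂z = 0 (ReLU derivative)
∂z/∂w₁ = x = 3

∂L/∂w₁ = 4 × 2 × 0 × 3 = 0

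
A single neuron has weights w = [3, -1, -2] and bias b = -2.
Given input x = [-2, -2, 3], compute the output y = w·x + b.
y = -12

y = (3)(-2) + (-1)(-2) + (-2)(3) + -2 = -12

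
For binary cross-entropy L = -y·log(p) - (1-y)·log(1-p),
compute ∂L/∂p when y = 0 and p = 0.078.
∂L/∂p = 1.085

∂L/∂p = -y/p + (1-y)/(1-p) = 0 + 1/0.922 = 1.085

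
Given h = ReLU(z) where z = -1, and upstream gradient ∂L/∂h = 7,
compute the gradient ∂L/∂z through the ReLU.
∂L/∂z = 0

h = ReLU(-1) = 0
Since z < 0: ∂h/∂z = 0
∂L/∂z = ∂L/∂h · ∂h/∂z = 7 × 0 = 0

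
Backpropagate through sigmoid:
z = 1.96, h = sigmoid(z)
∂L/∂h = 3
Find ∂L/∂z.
∂L/∂z = 0.3247

σ(1.96) = 0.8765
σ'(1.96) = σ(1.96)(1 - σ(1.96)) = 0.8765 × 0.1235 = 0.1082
∂L/∂z = ∂L/∂h · σ'(z) = 3 × 0.1082 = 0.3247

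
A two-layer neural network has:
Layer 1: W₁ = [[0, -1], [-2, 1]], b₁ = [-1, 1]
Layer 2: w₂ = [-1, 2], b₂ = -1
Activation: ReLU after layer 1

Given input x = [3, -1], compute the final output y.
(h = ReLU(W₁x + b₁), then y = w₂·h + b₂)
y = -1

Layer 1 pre-activation: z₁ = [0, -6]
After ReLU: h = [0, 0]
Layer 2 output: y = -1×0 + 2×0 + -1 = -1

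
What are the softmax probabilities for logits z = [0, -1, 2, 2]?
p = [0.0619, 0.0228, 0.4576, 0.4576]

exp(z) = [1, 0.3679, 7.389, 7.389]
Sum = 16.15
p = [0.0619, 0.0228, 0.4576, 0.4576]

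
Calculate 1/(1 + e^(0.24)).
0.4403

sigmoid(-0.24) = 1/(1 + e^(0.24)) = 1/(1 + 1.271) = 0.4403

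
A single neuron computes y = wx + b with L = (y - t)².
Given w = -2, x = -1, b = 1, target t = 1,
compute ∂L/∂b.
∂L/∂b = 4

y = wx + b = (-2)(-1) + 1 = 3
∂L/∂y = 2(y - t) = 2(3 - 1) = 4
∂y/∂b = 1
∂L/∂b = ∂L/∂y · ∂y/∂b = 4 × 1 = 4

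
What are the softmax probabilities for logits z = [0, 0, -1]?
p = [0.4223, 0.4223, 0.1554]

exp(z) = [1, 1, 0.3679]
Sum = 2.368
p = [0.4223, 0.4223, 0.1554]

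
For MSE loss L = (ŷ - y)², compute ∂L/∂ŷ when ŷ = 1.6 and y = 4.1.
∂L/∂ŷ = -5.0

∂L/∂ŷ = 2(ŷ - y) = 2(1.6 - 4.1) = 2(-2.5) = -5.0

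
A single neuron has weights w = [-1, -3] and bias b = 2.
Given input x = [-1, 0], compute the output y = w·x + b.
y = 3

y = (-1)(-1) + (-3)(0) + 2 = 3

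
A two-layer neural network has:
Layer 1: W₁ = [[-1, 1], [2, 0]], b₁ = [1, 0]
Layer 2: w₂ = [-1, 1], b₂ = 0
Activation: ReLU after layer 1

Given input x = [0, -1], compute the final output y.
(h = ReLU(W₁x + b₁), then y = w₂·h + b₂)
y = 0

Layer 1 pre-activation: z₁ = [0, 0]
After ReLU: h = [0, 0]
Layer 2 output: y = -1×0 + 1×0 + 0 = 0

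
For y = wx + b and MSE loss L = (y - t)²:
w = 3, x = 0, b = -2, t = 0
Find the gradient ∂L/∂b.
∂L/∂b = -4

y = wx + b = (3)(0) + -2 = -2
∂L/∂y = 2(y - t) = 2(-2 - 0) = -4
∂y/∂b = 1
∂L/∂b = ∂L/∂y · ∂y/∂b = -4 × 1 = -4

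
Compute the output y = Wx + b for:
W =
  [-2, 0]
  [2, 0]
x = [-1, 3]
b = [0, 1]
y = [2, -1]

Wx = [-2×-1 + 0×3, 2×-1 + 0×3]
   = [2, -2]
y = Wx + b = [2 + 0, -2 + 1] = [2, -1]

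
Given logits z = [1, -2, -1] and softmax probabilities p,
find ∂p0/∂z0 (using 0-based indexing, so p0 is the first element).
∂p0/∂z0 = 0.1318

p = softmax(z) = [0.8438, 0.04201, 0.1142]
p0 = 0.8438

∂p0/∂z0 = p0(1 - p0) = 0.8438 × (1 - 0.8438) = 0.1318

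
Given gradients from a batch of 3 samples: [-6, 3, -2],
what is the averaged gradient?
Average gradient = -1.667

Average = (1/3)(-6 + 3 + -2) = -5/3 = -1.667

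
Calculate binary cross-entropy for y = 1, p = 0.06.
L = 2.813

L = -1·log(0.06) - 0·log(0.94) = -log(0.06) = 2.813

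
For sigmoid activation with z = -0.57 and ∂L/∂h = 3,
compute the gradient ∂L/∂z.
∂L/∂z = 0.6922

σ(-0.57) = 0.3612
σ'(-0.57) = σ(-0.57)(1 - σ(-0.57)) = 0.3612 × 0.6388 = 0.2307
∂L/∂z = ∂L/∂h · σ'(z) = 3 × 0.2307 = 0.6922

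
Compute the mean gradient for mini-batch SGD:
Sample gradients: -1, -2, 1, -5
Average gradient = -1.75

Average = (1/4)(-1 + -2 + 1 + -5) = -7/4 = -1.75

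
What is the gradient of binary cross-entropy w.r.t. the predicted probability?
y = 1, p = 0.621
∂L/∂p = -1.61

∂L/∂p = -y/p + (1-y)/(1-p) = -1/0.621 + 0 = -1.61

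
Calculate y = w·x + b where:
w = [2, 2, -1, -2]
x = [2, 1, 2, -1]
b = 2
y = 8

y = (2)(2) + (2)(1) + (-1)(2) + (-2)(-1) + 2 = 8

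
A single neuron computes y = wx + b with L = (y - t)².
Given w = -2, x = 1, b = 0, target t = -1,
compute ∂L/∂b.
∂L/∂b = -2

y = wx + b = (-2)(1) + 0 = -2
∂L/∂y = 2(y - t) = 2(-2 - -1) = -2
∂y/∂b = 1
∂L/∂b = ∂L/∂y · ∂y/∂b = -2 × 1 = -2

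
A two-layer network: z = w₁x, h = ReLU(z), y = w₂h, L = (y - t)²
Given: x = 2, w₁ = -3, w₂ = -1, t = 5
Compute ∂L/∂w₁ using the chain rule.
∂L/∂w₁ = 0

Forward pass:
z = w₁x = -3×2 = -6
h = ReLU(-6) = 0
y = w₂h = -1×0 = 0

Backward pass:
∂L/∂y = 2(y - t) = 2(0 - 5) = -10
∂y/∂h = w₂ = -1
∂h/∂z = 0 (ReLU derivative)
∂z/∂w₁ = x = 2

∂L/∂w₁ = -10 × -1 × 0 × 2 = 0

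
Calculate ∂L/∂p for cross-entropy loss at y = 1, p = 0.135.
∂L/∂p = -7.407

∂L/∂p = -y/p + (1-y)/(1-p) = -1/0.135 + 0 = -7.407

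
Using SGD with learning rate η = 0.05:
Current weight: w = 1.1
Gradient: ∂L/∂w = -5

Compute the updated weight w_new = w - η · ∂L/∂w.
w_new = 1.35

w_new = w - η·∂L/∂w = 1.1 - 0.05×(-5) = 1.1 - (-0.25) = 1.35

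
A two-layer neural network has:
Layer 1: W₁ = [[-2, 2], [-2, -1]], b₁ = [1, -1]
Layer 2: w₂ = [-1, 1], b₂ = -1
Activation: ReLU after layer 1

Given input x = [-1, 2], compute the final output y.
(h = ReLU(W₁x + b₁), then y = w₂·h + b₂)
y = -8

Layer 1 pre-activation: z₁ = [7, -1]
After ReLU: h = [7, 0]
Layer 2 output: y = -1×7 + 1×0 + -1 = -8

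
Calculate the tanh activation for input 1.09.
0.7969

tanh(1.09) = (e^(1.09) - e^(-1.09))/(e^(1.09) + e^(-1.09)) = 0.7969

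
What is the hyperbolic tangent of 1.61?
0.9232

tanh(1.61) = (e^(1.61) - e^(-1.61))/(e^(1.61) + e^(-1.61)) = 0.9232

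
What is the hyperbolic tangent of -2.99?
-0.995

tanh(-2.99) = (e^(-2.99) - e^(2.99))/(e^(-2.99) + e^(2.99)) = -0.995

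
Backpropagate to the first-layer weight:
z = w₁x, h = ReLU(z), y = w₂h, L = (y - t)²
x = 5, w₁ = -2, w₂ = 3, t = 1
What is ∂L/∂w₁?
∂L/∂w₁ = 0

Forward pass:
z = w₁x = -2×5 = -10
h = ReLU(-10) = 0
y = w₂h = 3×0 = 0

Backward pass:
∂L/∂y = 2(y - t) = 2(0 - 1) = -2
∂y/∂h = w₂ = 3
∂h/∂z = 0 (ReLU derivative)
∂z/∂w₁ = x = 5

∂L/∂w₁ = -2 × 3 × 0 × 5 = 0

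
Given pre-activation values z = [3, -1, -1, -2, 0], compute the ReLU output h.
h = [3, 0, 0, 0, 0]

ReLU applied element-wise: max(0,3)=3, max(0,-1)=0, max(0,-1)=0, max(0,-2)=0, max(0,0)=0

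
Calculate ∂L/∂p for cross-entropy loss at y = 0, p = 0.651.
∂L/∂p = 2.865

∂L/∂p = -y/p + (1-y)/(1-p) = 0 + 1/0.349 = 2.865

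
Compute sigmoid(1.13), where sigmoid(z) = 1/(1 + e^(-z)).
0.7558

sigmoid(1.13) = 1/(1 + e^(-1.13)) = 1/(1 + 0.323) = 0.7558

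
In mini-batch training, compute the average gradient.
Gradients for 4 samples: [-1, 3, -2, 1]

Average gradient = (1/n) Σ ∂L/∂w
Average gradient = 0.25

Average = (1/4)(-1 + 3 + -2 + 1) = 1/4 = 0.25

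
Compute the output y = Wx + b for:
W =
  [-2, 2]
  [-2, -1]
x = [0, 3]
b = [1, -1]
y = [7, -4]

Wx = [-2×0 + 2×3, -2×0 + -1×3]
   = [6, -3]
y = Wx + b = [6 + 1, -3 + -1] = [7, -4]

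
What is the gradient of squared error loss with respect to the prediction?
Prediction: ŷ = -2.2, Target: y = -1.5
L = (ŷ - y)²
∂L/∂ŷ = -1.4

∂L/∂ŷ = 2(ŷ - y) = 2(-2.2 - -1.5) = 2(-0.7) = -1.4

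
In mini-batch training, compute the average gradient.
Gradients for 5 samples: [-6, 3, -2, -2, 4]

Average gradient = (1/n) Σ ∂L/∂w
Average gradient = -0.6

Average = (1/5)(-6 + 3 + -2 + -2 + 4) = -3/5 = -0.6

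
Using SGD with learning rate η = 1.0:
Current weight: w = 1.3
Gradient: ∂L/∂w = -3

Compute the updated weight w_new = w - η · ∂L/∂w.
w_new = 4.3

w_new = w - η·∂L/∂w = 1.3 - 1.0×(-3) = 1.3 - (-3) = 4.3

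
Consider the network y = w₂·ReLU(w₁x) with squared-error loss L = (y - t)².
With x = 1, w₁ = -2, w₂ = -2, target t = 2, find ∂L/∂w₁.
∂L/∂w₁ = 0

Forward pass:
z = w₁x = -2×1 = -2
h = ReLU(-2) = 0
y = w₂h = -2×0 = 0

Backward pass:
∂L/∂y = 2(y - t) = 2(0 - 2) = -4
∂y/∂h = w₂ = -2
∂h/∂z = 0 (ReLU derivative)
∂z/∂w₁ = x = 1

∂L/∂w₁ = -4 × -2 × 0 × 1 = 0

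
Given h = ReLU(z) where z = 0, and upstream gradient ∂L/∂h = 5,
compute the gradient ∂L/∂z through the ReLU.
∂L/∂z = 0

h = ReLU(0) = 0
At z = 0: ∂h/∂z = 0 (by convention)
∂L/∂z = ∂L/∂h · ∂h/∂z = 5 × 0 = 0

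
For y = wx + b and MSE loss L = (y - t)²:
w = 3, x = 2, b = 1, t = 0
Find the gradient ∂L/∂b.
∂L/∂b = 14

y = wx + b = (3)(2) + 1 = 7
∂L/∂y = 2(y - t) = 2(7 - 0) = 14
∂y/∂b = 1
∂L/∂b = ∂L/∂y · ∂y/∂b = 14 × 1 = 14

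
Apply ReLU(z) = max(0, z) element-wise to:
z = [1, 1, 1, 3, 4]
h = [1, 1, 1, 3, 4]

ReLU applied element-wise: max(0,1)=1, max(0,1)=1, max(0,1)=1, max(0,3)=3, max(0,4)=4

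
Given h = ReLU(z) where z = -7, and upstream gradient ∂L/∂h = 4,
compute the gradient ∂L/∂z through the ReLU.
∂L/∂z = 0

h = ReLU(-7) = 0
Since z < 0: ∂h/∂z = 0
∂L/∂z = ∂L/∂h · ∂h/∂z = 4 × 0 = 0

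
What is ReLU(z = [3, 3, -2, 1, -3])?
h = [3, 3, 0, 1, 0]

ReLU applied element-wise: max(0,3)=3, max(0,3)=3, max(0,-2)=0, max(0,1)=1, max(0,-3)=0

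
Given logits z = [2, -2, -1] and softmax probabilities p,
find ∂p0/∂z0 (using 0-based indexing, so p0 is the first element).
∂p0/∂z0 = 0.0597

p = softmax(z) = [0.9362, 0.01715, 0.04661]
p0 = 0.9362

∂p0/∂z0 = p0(1 - p0) = 0.9362 × (1 - 0.9362) = 0.0597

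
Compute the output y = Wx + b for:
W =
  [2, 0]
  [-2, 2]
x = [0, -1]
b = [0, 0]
y = [0, -2]

Wx = [2×0 + 0×-1, -2×0 + 2×-1]
   = [0, -2]
y = Wx + b = [0 + 0, -2 + 0] = [0, -2]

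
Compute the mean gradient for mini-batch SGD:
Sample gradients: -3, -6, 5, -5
Average gradient = -2.25

Average = (1/4)(-3 + -6 + 5 + -5) = -9/4 = -2.25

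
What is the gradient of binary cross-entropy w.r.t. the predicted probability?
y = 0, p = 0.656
∂L/∂p = 2.907

∂L/∂p = -y/p + (1-y)/(1-p) = 0 + 1/0.344 = 2.907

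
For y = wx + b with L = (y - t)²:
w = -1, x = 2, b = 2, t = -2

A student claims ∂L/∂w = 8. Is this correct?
Correct

y = (-1)(2) + 2 = 0
∂L/∂y = 2(y - t) = 2(0 - -2) = 4
∂y/∂w = x = 2
∂L/∂w = 4 × 2 = 8

Claimed value: 8
Correct: The correct gradient is 8.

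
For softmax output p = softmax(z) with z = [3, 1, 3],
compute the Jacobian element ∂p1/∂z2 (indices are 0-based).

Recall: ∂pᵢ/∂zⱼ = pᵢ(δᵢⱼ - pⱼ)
∂p1/∂z2 = -0.02968

p = softmax(z) = [0.4683, 0.06338, 0.4683]
p1 = 0.06338, p2 = 0.4683

∂p1/∂z2 = -p1 × p2 = -0.06338 × 0.4683 = -0.02968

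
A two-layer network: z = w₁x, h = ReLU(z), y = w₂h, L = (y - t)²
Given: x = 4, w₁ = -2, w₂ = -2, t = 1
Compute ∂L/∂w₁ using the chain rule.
∂L/∂w₁ = 0

Forward pass:
z = w₁x = -2×4 = -8
h = ReLU(-8) = 0
y = w₂h = -2×0 = 0

Backward pass:
∂L/∂y = 2(y - t) = 2(0 - 1) = -2
∂y/∂h = w₂ = -2
∂h/∂z = 0 (ReLU derivative)
∂z/∂w₁ = x = 4

∂L/∂w₁ = -2 × -2 × 0 × 4 = 0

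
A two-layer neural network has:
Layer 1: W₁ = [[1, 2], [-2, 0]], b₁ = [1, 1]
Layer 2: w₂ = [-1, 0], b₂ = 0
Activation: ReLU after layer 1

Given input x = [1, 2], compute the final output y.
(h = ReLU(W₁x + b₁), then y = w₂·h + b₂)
y = -6

Layer 1 pre-activation: z₁ = [6, -1]
After ReLU: h = [6, 0]
Layer 2 output: y = -1×6 + 0×0 + 0 = -6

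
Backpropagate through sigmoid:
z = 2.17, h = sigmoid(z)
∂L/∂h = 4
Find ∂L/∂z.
∂L/∂z = 0.3679

σ(2.17) = 0.8975
σ'(2.17) = σ(2.17)(1 - σ(2.17)) = 0.8975 × 0.1025 = 0.09198
∂L/∂z = ∂L/∂h · σ'(z) = 4 × 0.09198 = 0.3679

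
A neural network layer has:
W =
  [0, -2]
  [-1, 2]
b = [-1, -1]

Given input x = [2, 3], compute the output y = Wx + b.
y = [-7, 3]

Wx = [0×2 + -2×3, -1×2 + 2×3]
   = [-6, 4]
y = Wx + b = [-6 + -1, 4 + -1] = [-7, 3]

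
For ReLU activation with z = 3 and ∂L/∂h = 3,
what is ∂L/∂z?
∂L/∂z = 3

h = ReLU(3) = 3
Since z > 0: ∂h/∂z = 1
∂L/∂z = ∂L/∂h · ∂h/∂z = 3 × 1 = 3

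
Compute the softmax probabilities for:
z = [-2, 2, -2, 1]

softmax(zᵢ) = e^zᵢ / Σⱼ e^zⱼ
p = [0.013, 0.712, 0.013, 0.2619]

exp(z) = [0.1353, 7.389, 0.1353, 2.718]
Sum = 10.38
p = [0.013, 0.712, 0.013, 0.2619]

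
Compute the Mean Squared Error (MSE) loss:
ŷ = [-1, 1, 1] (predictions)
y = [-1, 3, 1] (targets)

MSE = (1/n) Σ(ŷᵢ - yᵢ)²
MSE = 1.333

MSE = (1/3)((-1--1)² + (1-3)² + (1-1)²) = (1/3)(0 + 4 + 0) = 1.333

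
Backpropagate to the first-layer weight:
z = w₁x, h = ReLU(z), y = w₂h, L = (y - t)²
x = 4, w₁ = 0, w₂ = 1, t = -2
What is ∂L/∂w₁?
∂L/∂w₁ = 0

Forward pass:
z = w₁x = 0×4 = 0
h = ReLU(0) = 0
y = w₂h = 1×0 = 0

Backward pass:
∂L/∂y = 2(y - t) = 2(0 - -2) = 4
∂y/∂h = w₂ = 1
∂h/∂z = 0 (ReLU derivative)
∂z/∂w₁ = x = 4

∂L/∂w₁ = 4 × 1 × 0 × 4 = 0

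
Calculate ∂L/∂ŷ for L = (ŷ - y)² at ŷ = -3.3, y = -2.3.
∂L/∂ŷ = -2.0

∂L/∂ŷ = 2(ŷ - y) = 2(-3.3 - -2.3) = 2(-1.0) = -2.0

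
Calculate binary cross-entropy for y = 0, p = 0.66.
L = 1.079

L = -0·log(0.66) - 1·log(0.34) = -log(0.34) = 1.079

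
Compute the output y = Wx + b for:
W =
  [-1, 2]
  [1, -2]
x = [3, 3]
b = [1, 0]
y = [4, -3]

Wx = [-1×3 + 2×3, 1×3 + -2×3]
   = [3, -3]
y = Wx + b = [3 + 1, -3 + 0] = [4, -3]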